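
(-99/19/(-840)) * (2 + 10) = 99/1330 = 0.07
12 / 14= 6 / 7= 0.86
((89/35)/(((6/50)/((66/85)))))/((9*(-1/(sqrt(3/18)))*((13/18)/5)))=-9790*sqrt(6)/4641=-5.17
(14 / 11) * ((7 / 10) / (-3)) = -49 / 165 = -0.30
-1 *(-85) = 85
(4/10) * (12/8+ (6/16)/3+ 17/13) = 61/52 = 1.17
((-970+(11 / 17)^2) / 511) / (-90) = 93403 / 4430370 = 0.02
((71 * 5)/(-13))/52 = -355/676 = -0.53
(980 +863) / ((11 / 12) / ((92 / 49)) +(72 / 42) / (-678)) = 1609425552 / 424141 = 3794.55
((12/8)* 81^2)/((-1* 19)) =-19683/38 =-517.97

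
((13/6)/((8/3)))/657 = 13/10512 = 0.00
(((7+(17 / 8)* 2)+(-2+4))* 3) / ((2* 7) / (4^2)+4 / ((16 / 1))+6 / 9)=954 / 43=22.19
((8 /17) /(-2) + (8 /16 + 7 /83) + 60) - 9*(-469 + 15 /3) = 11954977 /2822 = 4236.35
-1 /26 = -0.04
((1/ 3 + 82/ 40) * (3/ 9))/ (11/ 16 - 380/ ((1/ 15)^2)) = -572/ 61559505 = -0.00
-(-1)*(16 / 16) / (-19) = -1 / 19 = -0.05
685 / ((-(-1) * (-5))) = -137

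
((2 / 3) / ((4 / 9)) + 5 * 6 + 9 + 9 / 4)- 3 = 159 / 4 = 39.75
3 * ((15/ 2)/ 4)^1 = 45/ 8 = 5.62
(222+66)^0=1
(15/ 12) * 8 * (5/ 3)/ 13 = 50/ 39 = 1.28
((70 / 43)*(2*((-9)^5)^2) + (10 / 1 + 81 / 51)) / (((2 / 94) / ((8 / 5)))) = 3120253627951976 / 3655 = 853694563051.16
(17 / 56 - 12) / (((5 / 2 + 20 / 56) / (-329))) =43099 / 32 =1346.84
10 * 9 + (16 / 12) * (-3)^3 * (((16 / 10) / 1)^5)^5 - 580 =-1360187578446157528575698 / 298023223876953125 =-4564032.16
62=62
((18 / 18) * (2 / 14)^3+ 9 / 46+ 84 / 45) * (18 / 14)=1466337 / 552230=2.66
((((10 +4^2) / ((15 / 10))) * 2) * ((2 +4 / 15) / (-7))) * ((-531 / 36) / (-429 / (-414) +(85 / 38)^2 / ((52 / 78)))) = 3464410144 / 178717035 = 19.38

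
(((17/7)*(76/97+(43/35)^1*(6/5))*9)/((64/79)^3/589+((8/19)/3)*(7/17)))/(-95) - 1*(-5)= -994270843156301/258231989571500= -3.85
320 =320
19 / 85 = 0.22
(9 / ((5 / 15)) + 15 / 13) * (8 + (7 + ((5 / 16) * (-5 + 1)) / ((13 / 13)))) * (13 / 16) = 10065 / 32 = 314.53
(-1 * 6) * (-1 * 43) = 258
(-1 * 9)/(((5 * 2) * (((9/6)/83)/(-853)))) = 42479.40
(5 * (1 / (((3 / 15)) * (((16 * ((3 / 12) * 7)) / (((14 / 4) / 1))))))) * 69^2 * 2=119025 / 4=29756.25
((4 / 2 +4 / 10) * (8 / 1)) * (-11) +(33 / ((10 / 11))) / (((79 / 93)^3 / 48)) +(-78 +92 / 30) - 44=18581145424 / 7395585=2512.46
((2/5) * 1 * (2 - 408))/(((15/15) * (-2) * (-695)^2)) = 406/2415125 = 0.00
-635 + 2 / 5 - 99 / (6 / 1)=-6511 / 10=-651.10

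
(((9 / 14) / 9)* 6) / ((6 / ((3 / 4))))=3 / 56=0.05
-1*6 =-6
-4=-4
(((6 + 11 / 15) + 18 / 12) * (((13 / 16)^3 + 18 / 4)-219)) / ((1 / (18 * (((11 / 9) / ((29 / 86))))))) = -20478020849 / 178176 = -114931.42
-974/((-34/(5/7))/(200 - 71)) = 2639.62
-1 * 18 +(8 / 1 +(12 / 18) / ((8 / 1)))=-119 / 12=-9.92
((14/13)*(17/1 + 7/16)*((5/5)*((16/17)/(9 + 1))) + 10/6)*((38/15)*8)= 3460736/49725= 69.60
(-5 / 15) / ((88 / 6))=-1 / 44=-0.02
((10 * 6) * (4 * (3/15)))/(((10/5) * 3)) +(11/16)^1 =139/16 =8.69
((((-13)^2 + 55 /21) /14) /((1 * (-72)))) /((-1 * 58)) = 901 /306936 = 0.00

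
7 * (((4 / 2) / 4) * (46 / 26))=161 / 26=6.19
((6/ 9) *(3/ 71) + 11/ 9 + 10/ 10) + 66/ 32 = 44095/ 10224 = 4.31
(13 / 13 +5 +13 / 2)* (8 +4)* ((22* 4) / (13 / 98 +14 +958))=1293600 / 95269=13.58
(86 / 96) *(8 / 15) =43 / 90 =0.48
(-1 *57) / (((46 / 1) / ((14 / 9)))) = -1.93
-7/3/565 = -7/1695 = -0.00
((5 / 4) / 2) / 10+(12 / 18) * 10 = 323 / 48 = 6.73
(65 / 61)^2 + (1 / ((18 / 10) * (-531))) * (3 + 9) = 1.12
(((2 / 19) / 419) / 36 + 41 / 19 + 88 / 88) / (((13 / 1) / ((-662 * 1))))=-149784451 / 931437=-160.81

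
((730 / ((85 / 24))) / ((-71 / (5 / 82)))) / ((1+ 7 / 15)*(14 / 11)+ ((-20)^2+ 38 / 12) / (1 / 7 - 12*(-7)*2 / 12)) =-0.01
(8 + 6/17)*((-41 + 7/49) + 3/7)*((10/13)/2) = -200930/1547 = -129.88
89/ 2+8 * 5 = 169/ 2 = 84.50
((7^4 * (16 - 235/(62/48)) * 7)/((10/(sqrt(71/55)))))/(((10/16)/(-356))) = 123112216192 * sqrt(3905)/42625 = 180487561.09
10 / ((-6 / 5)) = -25 / 3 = -8.33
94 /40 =47 /20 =2.35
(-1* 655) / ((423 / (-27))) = 1965 / 47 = 41.81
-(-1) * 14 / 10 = 7 / 5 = 1.40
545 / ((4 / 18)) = 4905 / 2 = 2452.50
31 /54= 0.57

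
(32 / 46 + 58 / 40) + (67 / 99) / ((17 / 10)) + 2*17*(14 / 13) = 394110853 / 10064340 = 39.16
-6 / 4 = -3 / 2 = -1.50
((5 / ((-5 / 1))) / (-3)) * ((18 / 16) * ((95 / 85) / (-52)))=-57 / 7072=-0.01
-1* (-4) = 4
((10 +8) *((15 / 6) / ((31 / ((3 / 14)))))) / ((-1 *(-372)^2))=-0.00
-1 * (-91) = 91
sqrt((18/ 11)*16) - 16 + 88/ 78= -580/ 39 + 12*sqrt(22)/ 11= -9.75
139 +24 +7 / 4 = 659 / 4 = 164.75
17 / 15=1.13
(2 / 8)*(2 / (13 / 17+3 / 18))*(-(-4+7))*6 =-918 / 95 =-9.66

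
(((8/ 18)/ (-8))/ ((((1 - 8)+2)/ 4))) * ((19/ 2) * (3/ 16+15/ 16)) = 19/ 40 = 0.48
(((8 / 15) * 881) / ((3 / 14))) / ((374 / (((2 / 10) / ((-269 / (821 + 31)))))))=-14011424 / 3772725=-3.71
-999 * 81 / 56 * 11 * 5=-4450545 / 56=-79474.02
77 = 77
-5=-5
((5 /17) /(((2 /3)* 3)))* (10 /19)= 25 /323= 0.08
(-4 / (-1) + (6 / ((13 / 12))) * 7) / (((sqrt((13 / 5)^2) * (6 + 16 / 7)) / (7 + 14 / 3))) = 340550 / 14703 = 23.16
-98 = -98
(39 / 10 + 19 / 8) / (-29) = -251 / 1160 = -0.22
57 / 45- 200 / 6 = -481 / 15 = -32.07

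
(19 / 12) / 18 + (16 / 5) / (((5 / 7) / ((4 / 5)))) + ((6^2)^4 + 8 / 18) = 45349743143 / 27000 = 1679620.12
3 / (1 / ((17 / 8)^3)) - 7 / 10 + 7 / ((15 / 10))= 251549 / 7680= 32.75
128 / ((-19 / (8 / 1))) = -1024 / 19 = -53.89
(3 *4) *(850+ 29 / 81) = 275516 / 27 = 10204.30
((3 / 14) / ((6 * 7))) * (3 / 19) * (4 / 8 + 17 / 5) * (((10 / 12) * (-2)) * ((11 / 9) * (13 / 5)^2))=-24167 / 558600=-0.04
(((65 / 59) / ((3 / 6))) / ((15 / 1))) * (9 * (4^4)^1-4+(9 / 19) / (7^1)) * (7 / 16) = 3976817 / 26904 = 147.82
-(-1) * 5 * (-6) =-30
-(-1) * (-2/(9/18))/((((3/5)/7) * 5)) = -28/3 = -9.33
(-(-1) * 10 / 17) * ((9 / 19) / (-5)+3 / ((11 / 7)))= 3792 / 3553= 1.07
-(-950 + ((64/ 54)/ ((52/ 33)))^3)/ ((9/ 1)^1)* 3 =1520850878/ 4804839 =316.52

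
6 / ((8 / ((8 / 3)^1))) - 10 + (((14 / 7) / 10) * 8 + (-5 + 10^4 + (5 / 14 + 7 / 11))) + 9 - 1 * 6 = 7694297 / 770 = 9992.59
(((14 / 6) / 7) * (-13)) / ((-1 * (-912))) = -13 / 2736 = -0.00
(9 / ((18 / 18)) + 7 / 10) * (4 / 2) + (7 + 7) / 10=20.80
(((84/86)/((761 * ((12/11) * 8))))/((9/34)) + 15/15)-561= -1319390051/2356056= -560.00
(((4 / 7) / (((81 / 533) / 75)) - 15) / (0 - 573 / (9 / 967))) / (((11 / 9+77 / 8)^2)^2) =-150687682560 / 481018762683648959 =-0.00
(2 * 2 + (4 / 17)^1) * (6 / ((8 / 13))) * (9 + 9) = 12636 / 17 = 743.29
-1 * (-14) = 14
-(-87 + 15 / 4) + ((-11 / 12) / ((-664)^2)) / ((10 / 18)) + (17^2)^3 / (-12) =-53208585833699 / 26453760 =-2011380.83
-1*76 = -76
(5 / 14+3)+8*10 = 1167 / 14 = 83.36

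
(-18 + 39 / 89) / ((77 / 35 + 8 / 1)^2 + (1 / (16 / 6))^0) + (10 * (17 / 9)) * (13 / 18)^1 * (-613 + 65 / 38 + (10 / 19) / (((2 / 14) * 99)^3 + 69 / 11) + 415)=-2677.94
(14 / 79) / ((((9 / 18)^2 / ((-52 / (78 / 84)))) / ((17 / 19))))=-53312 / 1501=-35.52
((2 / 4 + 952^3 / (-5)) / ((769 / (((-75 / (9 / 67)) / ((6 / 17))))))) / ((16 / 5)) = 16378846681075 / 147648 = 110931720.59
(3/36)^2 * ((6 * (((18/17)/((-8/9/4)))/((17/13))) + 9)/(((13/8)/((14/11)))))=-2891/41327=-0.07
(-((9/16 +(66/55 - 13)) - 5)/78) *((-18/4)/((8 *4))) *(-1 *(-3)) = -11691/133120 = -0.09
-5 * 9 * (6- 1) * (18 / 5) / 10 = -81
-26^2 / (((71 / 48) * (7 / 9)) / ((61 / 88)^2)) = -16978923 / 60137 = -282.34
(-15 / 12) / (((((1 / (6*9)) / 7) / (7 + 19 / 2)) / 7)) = -218295 / 4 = -54573.75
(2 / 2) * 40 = 40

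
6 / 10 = 3 / 5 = 0.60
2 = 2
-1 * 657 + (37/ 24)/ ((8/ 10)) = -62887/ 96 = -655.07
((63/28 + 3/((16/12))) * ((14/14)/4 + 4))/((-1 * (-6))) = 51/16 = 3.19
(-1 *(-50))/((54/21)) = 175/9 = 19.44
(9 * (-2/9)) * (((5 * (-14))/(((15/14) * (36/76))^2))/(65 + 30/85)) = 33679856/4049595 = 8.32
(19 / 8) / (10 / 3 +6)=57 / 224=0.25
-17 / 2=-8.50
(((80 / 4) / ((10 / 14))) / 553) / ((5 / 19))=76 / 395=0.19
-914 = -914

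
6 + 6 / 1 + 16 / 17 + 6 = 322 / 17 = 18.94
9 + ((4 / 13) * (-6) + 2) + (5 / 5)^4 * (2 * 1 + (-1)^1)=132 / 13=10.15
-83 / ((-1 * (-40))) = -83 / 40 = -2.08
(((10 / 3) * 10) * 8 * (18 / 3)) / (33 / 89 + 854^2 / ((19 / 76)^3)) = 142400 / 4154183969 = 0.00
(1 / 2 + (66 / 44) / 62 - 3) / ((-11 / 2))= 307 / 682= 0.45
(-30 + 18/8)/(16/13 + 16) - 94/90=-2.65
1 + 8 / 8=2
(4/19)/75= 4/1425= 0.00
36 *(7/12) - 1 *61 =-40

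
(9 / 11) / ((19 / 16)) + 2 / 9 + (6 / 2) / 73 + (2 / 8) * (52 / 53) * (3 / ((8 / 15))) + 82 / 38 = 261406633 / 58220712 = 4.49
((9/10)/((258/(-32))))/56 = -3/1505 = -0.00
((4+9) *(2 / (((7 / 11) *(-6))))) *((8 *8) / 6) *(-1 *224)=146432 / 9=16270.22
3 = 3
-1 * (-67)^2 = -4489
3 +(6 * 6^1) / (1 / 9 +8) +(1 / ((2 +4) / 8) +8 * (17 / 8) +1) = 5863 / 219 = 26.77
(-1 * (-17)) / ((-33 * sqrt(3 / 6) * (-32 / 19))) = 323 * sqrt(2) / 1056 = 0.43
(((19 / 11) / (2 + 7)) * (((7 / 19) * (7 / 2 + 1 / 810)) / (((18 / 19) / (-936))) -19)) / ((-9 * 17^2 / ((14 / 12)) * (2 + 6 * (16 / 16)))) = 69671651 / 5005780560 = 0.01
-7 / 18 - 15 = -277 / 18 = -15.39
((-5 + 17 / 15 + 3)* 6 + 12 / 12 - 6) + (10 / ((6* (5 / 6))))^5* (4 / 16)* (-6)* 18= -4371 / 5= -874.20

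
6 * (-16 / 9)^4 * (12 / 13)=524288 / 9477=55.32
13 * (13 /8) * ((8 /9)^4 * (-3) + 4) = 44.94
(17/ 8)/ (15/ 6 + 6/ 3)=17/ 36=0.47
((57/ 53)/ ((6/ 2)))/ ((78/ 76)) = 722/ 2067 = 0.35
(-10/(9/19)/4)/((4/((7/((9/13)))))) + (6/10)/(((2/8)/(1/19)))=-813499/61560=-13.21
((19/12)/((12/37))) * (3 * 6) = 703/8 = 87.88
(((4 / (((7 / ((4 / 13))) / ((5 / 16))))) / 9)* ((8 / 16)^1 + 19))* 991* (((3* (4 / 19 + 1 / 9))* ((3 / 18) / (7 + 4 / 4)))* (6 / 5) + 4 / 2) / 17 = 14.05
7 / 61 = 0.11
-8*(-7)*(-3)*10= -1680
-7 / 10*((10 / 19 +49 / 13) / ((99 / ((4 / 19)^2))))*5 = -59416 / 8827533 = -0.01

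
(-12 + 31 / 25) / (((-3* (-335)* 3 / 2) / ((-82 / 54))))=22058 / 2035125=0.01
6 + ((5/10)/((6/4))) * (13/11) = 211/33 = 6.39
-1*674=-674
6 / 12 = 1 / 2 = 0.50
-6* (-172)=1032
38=38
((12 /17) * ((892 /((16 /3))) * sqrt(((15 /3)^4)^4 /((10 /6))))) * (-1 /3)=-11907287.95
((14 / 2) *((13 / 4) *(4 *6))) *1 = 546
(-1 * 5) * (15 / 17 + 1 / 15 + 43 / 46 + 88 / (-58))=-124693 / 68034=-1.83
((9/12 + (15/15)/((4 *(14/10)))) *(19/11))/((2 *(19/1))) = 13/308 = 0.04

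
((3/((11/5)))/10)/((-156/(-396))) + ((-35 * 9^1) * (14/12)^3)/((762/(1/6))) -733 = -1045260401/1426464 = -732.76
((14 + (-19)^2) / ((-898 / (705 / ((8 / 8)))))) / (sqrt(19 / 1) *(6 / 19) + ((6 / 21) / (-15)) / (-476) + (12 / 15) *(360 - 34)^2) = -133352662014769246875 / 38510825562450101148419 + 495306641812500 *sqrt(19) / 38510825562450101148419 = -0.00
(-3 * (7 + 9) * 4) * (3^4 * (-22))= 342144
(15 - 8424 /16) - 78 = -1179 /2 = -589.50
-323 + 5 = -318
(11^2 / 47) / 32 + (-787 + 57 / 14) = -8241825 / 10528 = -782.85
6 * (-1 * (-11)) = 66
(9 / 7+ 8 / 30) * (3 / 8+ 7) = 9617 / 840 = 11.45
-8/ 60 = -2/ 15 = -0.13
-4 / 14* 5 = -10 / 7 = -1.43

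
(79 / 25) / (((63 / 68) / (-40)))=-42976 / 315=-136.43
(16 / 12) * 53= 212 / 3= 70.67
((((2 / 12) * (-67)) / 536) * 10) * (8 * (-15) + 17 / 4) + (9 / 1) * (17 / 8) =4151 / 96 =43.24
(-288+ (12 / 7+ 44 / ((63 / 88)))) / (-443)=14164 / 27909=0.51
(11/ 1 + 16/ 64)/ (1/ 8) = 90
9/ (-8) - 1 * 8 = -73/ 8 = -9.12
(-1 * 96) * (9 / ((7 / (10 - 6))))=-3456 / 7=-493.71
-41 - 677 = -718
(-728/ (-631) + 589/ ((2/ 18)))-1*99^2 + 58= -2802174/ 631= -4440.85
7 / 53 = 0.13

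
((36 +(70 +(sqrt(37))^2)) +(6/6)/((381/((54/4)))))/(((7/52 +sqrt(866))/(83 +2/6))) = -330612100/178431063 +2455975600*sqrt(866)/178431063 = 403.20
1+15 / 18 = 11 / 6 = 1.83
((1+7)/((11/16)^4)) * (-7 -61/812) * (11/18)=-125501440/810579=-154.83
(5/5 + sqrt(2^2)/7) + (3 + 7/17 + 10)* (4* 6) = 38457/119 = 323.17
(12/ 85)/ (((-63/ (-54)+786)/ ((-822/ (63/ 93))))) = -611568/ 2810185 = -0.22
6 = 6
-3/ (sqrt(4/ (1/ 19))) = -3 * sqrt(19)/ 38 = -0.34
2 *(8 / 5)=16 / 5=3.20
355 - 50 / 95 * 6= 351.84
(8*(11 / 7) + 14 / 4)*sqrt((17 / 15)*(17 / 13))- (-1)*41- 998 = -957 + 255*sqrt(195) / 182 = -937.43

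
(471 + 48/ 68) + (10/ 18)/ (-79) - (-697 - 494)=20097041/ 12087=1662.70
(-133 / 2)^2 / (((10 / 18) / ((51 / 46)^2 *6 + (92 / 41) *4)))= 112916015667 / 867560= 130153.55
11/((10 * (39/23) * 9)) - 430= -1509047/3510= -429.93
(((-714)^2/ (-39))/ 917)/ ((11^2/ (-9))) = 218484/ 206063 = 1.06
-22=-22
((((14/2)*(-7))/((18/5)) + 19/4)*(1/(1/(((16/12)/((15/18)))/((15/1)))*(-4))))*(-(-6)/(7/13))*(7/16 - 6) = -369083/25200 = -14.65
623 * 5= 3115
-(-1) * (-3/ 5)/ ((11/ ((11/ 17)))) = -3/ 85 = -0.04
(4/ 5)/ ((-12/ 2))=-2/ 15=-0.13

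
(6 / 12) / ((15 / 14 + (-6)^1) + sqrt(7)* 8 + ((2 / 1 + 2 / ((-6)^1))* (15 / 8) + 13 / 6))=-5124 / 12640631 + 112896* sqrt(7) / 12640631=0.02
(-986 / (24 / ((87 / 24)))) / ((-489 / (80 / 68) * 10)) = 841 / 23472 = 0.04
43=43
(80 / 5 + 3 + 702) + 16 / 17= 12273 / 17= 721.94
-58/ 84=-29/ 42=-0.69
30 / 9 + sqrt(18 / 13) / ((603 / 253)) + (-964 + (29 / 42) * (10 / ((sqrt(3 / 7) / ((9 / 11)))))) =-2882 / 3 + 253 * sqrt(26) / 2613 + 145 * sqrt(21) / 77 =-951.54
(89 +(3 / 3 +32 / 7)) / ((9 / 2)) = 1324 / 63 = 21.02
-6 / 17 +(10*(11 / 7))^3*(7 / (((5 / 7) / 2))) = 9050758 / 119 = 76056.79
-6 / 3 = -2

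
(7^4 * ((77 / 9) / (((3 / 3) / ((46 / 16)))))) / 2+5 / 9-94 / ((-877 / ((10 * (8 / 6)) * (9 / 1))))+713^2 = 22643917573 / 42096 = 537911.38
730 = 730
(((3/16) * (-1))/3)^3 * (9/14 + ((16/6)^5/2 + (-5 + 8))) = -241769/13934592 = -0.02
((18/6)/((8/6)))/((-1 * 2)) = -9/8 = -1.12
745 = 745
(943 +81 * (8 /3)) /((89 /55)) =63745 /89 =716.24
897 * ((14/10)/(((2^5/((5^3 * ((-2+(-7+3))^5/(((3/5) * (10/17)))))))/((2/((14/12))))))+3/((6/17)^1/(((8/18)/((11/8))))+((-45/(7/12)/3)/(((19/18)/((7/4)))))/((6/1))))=-639757328782/3453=-185275797.50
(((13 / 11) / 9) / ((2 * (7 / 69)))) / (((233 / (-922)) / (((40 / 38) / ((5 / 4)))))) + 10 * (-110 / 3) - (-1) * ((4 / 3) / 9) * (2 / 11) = -368.80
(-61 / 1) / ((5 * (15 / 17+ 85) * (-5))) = 1037 / 36500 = 0.03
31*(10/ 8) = 155/ 4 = 38.75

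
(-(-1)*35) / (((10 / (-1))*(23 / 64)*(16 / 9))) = -126 / 23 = -5.48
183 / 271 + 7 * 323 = 612914 / 271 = 2261.68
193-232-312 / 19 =-1053 / 19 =-55.42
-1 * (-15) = 15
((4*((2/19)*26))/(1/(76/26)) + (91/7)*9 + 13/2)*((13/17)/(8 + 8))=4043/544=7.43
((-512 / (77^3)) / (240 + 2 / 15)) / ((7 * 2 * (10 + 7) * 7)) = -1920 / 684905872189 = -0.00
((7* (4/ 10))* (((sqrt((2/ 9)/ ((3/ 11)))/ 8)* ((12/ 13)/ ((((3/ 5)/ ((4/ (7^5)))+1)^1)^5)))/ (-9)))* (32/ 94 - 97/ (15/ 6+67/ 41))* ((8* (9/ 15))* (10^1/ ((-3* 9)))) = -26407915520000* sqrt(66)/ 16434845348086817179501078917747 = -0.00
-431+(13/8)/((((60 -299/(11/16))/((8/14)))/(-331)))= -24836883/57736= -430.18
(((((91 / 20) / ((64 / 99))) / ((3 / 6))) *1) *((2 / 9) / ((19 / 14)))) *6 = 21021 / 1520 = 13.83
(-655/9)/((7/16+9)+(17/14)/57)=-7.69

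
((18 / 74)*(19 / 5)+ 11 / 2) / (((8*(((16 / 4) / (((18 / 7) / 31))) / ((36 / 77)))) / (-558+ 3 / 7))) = -751471911 / 173105240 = -4.34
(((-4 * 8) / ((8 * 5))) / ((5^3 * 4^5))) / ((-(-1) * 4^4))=-1 / 40960000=-0.00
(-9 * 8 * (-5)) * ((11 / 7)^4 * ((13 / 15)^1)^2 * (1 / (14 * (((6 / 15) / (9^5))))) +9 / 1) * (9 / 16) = 1315204924149 / 134456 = 9781675.23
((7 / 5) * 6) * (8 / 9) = 112 / 15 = 7.47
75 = 75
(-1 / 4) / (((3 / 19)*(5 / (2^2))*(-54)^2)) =-19 / 43740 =-0.00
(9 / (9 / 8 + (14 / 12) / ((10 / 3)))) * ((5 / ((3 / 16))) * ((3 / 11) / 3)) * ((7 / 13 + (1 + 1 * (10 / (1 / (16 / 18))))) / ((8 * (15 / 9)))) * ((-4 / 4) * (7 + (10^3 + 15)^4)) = -9417189321971200 / 767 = -12277952179884.22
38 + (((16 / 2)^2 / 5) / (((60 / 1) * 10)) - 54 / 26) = 175229 / 4875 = 35.94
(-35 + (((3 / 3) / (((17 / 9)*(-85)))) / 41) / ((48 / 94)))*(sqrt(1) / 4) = -16588741 / 1895840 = -8.75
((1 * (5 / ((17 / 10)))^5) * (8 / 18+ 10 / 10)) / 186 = 2031250000 / 1188420309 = 1.71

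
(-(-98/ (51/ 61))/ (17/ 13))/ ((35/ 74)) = 821548/ 4335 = 189.52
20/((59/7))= 140/59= 2.37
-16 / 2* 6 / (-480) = 1 / 10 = 0.10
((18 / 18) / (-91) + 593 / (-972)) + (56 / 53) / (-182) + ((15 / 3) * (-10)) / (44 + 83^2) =-6869632381 / 10833866316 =-0.63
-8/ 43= -0.19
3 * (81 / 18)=27 / 2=13.50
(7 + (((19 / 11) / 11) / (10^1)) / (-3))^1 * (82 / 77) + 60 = 9426331 / 139755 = 67.45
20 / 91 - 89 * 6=-48574 / 91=-533.78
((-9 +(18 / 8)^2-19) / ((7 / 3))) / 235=-1101 / 26320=-0.04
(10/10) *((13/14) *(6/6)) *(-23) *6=-897/7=-128.14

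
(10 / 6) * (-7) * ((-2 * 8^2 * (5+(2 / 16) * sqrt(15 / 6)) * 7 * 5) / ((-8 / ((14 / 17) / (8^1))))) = -171500 / 51 - 8575 * sqrt(10) / 204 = -3495.67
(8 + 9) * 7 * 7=833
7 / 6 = 1.17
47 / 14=3.36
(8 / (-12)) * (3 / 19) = -2 / 19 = -0.11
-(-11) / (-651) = -11 / 651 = -0.02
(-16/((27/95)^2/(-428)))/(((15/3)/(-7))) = -86524480/729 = -118689.27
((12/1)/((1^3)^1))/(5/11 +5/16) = 704/45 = 15.64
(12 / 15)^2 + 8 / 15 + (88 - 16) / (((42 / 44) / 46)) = 1822216 / 525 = 3470.89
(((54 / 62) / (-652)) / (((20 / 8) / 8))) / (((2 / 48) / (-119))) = 308448 / 25265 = 12.21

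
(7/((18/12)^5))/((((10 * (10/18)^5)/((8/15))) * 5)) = 0.19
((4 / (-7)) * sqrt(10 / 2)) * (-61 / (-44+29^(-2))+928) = -137560340 * sqrt(5) / 259021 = -1187.53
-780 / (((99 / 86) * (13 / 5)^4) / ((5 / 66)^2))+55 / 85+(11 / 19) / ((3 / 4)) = 34016905375 / 25502009247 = 1.33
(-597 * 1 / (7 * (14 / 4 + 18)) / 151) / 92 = -0.00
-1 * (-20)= 20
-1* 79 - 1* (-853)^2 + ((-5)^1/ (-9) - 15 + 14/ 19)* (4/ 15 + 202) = -1873631416/ 2565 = -730460.59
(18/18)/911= 1/911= 0.00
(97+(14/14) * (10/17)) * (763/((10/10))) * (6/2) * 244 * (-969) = -52814948508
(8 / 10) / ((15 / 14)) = 56 / 75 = 0.75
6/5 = 1.20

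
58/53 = 1.09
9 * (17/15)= 51/5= 10.20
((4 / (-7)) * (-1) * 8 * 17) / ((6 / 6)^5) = 544 / 7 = 77.71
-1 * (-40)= 40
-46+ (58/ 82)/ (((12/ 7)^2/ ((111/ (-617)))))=-46.04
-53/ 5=-10.60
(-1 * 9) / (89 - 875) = 3 / 262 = 0.01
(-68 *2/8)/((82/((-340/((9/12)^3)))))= 184960/1107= 167.08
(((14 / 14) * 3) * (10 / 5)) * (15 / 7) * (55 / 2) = 2475 / 7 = 353.57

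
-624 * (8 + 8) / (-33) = 3328 / 11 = 302.55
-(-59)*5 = 295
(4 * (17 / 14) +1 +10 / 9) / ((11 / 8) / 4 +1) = 14048 / 2709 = 5.19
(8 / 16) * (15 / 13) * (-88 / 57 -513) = -296.85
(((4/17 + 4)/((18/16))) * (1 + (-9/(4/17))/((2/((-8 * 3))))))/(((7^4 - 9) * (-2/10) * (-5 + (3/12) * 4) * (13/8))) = 1600/2873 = 0.56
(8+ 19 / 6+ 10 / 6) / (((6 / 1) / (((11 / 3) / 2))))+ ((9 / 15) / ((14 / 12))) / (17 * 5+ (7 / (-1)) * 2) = 2108683 / 536760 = 3.93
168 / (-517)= -168 / 517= -0.32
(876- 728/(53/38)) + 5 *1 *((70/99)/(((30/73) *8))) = 44718679/125928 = 355.11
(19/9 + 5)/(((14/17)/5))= 2720/63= 43.17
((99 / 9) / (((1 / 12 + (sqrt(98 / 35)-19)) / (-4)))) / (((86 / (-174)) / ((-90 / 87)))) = 51840 * sqrt(70) / 999277 + 4903200 / 999277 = 5.34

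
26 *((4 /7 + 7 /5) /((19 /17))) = 30498 /665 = 45.86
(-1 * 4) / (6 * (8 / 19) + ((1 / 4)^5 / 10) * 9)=-778240 / 491691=-1.58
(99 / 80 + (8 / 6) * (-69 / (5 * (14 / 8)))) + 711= 78593 / 112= 701.72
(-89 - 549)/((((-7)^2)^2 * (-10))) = 0.03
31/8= 3.88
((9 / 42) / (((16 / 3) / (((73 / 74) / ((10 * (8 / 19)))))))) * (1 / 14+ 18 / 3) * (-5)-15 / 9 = -21748285 / 11139072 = -1.95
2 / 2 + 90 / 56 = 73 / 28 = 2.61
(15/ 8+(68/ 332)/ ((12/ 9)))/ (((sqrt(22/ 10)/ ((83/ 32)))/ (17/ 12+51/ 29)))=11.26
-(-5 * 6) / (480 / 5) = 5 / 16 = 0.31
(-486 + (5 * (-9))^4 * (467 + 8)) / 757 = 1947796389 / 757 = 2573046.75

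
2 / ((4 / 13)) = 13 / 2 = 6.50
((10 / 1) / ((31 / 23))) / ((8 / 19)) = 2185 / 124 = 17.62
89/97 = 0.92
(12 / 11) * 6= 6.55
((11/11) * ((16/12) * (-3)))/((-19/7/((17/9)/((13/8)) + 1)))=7084/2223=3.19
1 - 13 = -12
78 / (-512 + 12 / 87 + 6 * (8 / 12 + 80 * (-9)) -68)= -1131 / 70990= -0.02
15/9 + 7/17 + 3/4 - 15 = -2483/204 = -12.17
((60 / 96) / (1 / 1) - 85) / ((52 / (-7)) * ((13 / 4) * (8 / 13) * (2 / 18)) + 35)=-42525 / 16808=-2.53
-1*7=-7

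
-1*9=-9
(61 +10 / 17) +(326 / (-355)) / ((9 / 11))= 60.47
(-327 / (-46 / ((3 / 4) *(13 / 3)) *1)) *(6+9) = 63765 / 184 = 346.55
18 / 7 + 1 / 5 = 2.77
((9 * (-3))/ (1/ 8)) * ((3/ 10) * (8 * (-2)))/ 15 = 1728/ 25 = 69.12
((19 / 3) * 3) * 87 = 1653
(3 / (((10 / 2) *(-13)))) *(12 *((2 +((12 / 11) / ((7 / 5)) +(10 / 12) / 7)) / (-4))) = 309 / 770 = 0.40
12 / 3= 4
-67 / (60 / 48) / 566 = -134 / 1415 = -0.09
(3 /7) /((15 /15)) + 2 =17 /7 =2.43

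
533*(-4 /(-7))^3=34112 /343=99.45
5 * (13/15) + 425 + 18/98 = 63139/147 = 429.52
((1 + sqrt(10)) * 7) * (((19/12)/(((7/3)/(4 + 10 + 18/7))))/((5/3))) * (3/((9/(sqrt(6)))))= 551 * sqrt(6) * (1 + sqrt(10))/35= 160.51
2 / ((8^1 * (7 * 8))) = 1 / 224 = 0.00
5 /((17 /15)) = 75 /17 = 4.41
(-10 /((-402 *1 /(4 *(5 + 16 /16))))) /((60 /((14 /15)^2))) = 392 /45225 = 0.01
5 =5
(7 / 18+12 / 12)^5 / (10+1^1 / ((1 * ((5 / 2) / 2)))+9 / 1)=48828125 / 187067232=0.26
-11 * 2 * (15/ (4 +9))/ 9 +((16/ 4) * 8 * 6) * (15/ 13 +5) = 45970/ 39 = 1178.72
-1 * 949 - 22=-971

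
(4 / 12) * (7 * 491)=3437 / 3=1145.67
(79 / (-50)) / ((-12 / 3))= 79 / 200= 0.40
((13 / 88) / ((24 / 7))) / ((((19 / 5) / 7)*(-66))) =-3185 / 2648448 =-0.00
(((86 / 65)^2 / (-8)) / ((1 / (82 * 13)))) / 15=-75809 / 4875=-15.55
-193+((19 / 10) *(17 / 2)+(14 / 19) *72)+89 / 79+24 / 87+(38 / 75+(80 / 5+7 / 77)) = -15197334157 / 143645700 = -105.80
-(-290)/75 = 58/15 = 3.87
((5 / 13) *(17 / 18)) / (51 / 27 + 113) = 85 / 26884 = 0.00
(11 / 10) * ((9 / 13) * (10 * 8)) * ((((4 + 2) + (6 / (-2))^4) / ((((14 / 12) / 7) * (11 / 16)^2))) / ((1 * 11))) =9621504 / 1573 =6116.66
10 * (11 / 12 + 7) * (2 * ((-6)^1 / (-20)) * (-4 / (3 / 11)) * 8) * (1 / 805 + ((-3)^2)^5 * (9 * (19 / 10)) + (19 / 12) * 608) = -8162175218296 / 1449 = -5632971165.15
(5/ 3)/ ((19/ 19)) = 5/ 3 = 1.67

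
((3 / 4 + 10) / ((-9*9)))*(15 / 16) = -215 / 1728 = -0.12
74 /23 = 3.22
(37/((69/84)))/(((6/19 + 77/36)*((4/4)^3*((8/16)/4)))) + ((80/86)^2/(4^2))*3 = 10493551308/71402833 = 146.96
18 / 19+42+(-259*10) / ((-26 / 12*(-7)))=-31572 / 247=-127.82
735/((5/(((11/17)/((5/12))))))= 19404/85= 228.28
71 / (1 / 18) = 1278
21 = 21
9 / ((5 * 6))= 3 / 10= 0.30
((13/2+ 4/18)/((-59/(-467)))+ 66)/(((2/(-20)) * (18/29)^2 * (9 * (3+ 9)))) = -532348795/18580752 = -28.65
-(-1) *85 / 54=85 / 54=1.57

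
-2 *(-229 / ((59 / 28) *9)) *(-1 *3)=-12824 / 177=-72.45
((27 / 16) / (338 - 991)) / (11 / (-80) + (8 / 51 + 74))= -6885 / 197205347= -0.00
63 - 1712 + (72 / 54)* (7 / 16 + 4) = -19717 / 12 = -1643.08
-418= -418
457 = 457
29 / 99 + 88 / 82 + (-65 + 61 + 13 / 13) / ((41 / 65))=-13760 / 4059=-3.39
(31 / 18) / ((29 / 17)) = 527 / 522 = 1.01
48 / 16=3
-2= -2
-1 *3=-3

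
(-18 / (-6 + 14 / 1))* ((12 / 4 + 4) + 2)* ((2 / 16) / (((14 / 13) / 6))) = -3159 / 224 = -14.10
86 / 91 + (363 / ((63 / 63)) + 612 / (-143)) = 360025 / 1001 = 359.67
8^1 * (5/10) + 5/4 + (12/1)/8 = 27/4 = 6.75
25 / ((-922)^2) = 25 / 850084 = 0.00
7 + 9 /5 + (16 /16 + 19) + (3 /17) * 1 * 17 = 159 /5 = 31.80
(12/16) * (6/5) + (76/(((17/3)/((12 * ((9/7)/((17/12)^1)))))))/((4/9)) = 329.54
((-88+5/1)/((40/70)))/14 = -83/8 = -10.38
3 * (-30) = -90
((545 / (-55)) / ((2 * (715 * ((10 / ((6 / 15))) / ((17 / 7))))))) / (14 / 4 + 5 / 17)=-31501 / 177552375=-0.00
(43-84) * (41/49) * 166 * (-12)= 3348552/49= 68337.80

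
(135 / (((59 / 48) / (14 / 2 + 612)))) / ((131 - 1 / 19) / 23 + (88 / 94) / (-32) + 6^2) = 73230572160 / 44878763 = 1631.74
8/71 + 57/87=1581/2059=0.77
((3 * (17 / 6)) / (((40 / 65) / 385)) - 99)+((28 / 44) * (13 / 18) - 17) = 8240399 / 1584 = 5202.27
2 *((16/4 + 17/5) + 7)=144/5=28.80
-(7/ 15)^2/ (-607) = 49/ 136575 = 0.00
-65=-65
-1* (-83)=83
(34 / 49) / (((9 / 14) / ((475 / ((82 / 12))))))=64600 / 861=75.03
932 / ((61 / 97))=90404 / 61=1482.03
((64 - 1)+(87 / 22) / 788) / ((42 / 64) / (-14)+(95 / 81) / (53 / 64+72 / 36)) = 128108404440 / 747911879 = 171.29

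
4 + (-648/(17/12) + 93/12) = -30305/68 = -445.66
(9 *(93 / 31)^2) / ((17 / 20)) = 95.29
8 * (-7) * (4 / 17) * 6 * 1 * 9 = -12096 / 17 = -711.53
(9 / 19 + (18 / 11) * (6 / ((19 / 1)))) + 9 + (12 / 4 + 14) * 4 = 16300 / 209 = 77.99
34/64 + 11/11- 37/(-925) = 1257/800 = 1.57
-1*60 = -60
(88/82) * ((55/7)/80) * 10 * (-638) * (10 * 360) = -694782000/287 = -2420843.21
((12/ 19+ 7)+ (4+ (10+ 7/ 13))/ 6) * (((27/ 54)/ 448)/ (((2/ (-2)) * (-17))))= 4967/ 7524608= 0.00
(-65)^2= 4225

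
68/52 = 17/13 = 1.31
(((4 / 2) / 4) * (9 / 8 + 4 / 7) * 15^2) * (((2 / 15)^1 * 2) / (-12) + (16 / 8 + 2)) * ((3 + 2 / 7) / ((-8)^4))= 1955575 / 3211264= 0.61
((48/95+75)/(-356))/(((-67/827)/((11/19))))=65252781/43052860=1.52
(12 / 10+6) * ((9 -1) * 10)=576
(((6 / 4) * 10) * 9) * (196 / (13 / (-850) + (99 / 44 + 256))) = 14994000 / 146333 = 102.46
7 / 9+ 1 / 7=58 / 63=0.92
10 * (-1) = -10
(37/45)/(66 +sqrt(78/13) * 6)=0.01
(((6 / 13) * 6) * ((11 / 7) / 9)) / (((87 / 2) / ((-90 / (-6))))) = 440 / 2639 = 0.17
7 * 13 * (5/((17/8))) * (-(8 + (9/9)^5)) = -32760/17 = -1927.06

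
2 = 2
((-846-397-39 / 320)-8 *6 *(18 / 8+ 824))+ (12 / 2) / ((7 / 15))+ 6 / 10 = -91592849 / 2240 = -40889.66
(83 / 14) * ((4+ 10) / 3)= 27.67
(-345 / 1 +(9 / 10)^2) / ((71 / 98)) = -1686531 / 3550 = -475.08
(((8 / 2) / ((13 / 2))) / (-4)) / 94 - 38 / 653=-23871 / 398983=-0.06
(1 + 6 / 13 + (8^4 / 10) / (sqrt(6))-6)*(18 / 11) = -1062 / 143 + 6144*sqrt(6) / 55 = 266.20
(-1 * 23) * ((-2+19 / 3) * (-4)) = 1196 / 3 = 398.67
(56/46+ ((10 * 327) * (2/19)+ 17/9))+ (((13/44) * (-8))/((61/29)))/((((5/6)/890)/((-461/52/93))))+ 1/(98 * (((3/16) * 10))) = 461.72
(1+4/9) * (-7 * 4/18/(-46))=0.05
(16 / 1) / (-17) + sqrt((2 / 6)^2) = -31 / 51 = -0.61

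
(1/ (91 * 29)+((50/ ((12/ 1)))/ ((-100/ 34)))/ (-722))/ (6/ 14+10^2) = 53527/ 2296228584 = 0.00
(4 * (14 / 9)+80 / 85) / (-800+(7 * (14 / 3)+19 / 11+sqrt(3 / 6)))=-609189680 / 65108607411 -132616 * sqrt(2) / 21702869137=-0.01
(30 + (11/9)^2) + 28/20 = 13322/405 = 32.89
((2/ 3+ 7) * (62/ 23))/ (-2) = -10.33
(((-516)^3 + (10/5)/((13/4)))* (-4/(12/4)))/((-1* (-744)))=893022620/3627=246215.22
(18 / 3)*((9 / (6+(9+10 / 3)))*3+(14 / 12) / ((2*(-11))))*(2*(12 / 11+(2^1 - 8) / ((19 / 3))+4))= 811442 / 11495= 70.59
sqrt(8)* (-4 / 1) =-8* sqrt(2) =-11.31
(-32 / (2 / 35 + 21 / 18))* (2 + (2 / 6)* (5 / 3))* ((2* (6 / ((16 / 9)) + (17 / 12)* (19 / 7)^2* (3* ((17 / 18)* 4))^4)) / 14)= -15090308788760 / 9180297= -1643771.31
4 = 4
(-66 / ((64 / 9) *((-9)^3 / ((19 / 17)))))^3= 9129329 / 3168750108672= 0.00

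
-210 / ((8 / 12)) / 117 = -35 / 13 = -2.69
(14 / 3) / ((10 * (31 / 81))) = 189 / 155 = 1.22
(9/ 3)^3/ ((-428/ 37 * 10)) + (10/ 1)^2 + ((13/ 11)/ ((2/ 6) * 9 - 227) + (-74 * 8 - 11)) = -663389367/ 1318240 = -503.24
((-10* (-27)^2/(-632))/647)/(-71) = -3645/14516092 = -0.00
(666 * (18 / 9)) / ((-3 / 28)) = -12432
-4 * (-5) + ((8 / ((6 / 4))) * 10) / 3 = 340 / 9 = 37.78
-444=-444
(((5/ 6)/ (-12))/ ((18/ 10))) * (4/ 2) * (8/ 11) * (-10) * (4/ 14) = 1000/ 6237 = 0.16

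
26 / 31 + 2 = 88 / 31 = 2.84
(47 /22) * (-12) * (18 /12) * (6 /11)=-2538 /121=-20.98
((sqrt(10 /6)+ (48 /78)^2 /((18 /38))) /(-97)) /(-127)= 1216 /18737199+ sqrt(15) /36957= 0.00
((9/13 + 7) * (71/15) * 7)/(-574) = -710/1599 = -0.44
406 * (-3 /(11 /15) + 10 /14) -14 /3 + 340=-34174 /33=-1035.58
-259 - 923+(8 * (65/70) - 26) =-8404/7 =-1200.57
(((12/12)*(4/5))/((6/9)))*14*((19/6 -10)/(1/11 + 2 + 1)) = -3157/85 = -37.14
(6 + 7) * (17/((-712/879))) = -194259/712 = -272.84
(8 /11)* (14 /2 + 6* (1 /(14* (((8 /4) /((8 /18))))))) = 1192 /231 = 5.16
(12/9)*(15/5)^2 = 12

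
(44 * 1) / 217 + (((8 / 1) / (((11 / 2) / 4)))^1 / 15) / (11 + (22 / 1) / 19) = 277276 / 1181565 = 0.23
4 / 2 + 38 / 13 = 64 / 13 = 4.92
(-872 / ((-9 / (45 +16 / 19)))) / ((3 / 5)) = 3797560 / 513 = 7402.65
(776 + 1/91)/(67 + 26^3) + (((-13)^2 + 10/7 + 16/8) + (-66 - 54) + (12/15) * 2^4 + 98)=436893684/2675855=163.27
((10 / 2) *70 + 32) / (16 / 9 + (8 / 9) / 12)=5157 / 25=206.28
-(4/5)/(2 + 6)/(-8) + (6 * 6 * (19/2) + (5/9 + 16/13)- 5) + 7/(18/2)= 1059479/3120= 339.58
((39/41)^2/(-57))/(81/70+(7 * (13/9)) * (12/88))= -585585/93549331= -0.01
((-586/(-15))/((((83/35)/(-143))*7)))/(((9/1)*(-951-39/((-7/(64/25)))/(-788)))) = 2888936050/73474208109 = 0.04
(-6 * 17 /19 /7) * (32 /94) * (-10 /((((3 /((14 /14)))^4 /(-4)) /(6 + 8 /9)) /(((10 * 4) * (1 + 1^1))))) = -107929600 /1518993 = -71.05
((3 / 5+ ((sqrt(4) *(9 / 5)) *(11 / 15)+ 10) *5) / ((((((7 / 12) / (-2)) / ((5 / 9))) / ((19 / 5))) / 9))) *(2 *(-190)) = 11055264 / 7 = 1579323.43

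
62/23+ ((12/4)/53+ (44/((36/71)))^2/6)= 1257.82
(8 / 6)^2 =16 / 9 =1.78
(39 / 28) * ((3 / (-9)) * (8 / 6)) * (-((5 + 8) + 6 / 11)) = 1937 / 231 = 8.39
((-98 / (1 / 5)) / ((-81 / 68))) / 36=8330 / 729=11.43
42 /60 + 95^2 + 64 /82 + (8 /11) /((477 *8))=19418397089 /2151270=9026.48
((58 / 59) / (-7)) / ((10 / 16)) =-464 / 2065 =-0.22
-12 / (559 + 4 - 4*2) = -4 / 185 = -0.02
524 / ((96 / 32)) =524 / 3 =174.67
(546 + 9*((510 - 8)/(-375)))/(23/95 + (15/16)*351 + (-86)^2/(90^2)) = 1643504256/1016410055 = 1.62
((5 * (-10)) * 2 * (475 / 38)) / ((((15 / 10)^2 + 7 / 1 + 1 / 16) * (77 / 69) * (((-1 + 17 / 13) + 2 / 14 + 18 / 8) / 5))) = -358800000 / 1611137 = -222.70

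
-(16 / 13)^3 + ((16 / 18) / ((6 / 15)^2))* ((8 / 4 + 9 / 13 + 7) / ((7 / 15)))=249404 / 2197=113.52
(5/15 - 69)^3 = -323770.96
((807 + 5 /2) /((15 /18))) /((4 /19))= 92283 /20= 4614.15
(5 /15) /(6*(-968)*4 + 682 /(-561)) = -17 /1184894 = -0.00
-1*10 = -10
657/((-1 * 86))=-7.64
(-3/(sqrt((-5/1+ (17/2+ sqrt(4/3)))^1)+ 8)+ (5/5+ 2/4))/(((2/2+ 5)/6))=3/2- 3/(sqrt(2 * sqrt(3)/3+ 7/2)+ 8)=1.20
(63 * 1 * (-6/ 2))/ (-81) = 7/ 3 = 2.33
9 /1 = 9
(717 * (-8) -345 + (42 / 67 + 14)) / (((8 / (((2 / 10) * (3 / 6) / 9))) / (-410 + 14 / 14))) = 166236823 / 48240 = 3446.04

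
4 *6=24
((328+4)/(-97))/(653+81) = -166/35599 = -0.00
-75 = -75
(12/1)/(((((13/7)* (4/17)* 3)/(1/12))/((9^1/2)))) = 357/104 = 3.43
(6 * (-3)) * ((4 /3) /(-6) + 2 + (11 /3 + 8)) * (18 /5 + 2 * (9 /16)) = -22869 /20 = -1143.45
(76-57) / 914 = 0.02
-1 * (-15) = 15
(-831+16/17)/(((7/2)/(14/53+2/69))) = -30253984/435183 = -69.52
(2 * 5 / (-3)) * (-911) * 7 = 63770 / 3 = 21256.67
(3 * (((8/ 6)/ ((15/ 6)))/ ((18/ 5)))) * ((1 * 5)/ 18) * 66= 220/ 27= 8.15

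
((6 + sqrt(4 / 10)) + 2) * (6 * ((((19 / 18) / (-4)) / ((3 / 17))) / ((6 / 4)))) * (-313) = 101099 * sqrt(10) / 270 + 404396 / 27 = 16161.72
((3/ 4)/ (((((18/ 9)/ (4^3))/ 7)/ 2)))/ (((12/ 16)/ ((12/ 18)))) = 896/ 3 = 298.67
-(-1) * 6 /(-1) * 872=-5232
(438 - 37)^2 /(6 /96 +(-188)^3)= -2572816 /106314751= -0.02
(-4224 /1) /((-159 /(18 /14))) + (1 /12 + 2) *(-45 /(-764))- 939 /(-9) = 471466159 /3401328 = 138.61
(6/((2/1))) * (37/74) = 1.50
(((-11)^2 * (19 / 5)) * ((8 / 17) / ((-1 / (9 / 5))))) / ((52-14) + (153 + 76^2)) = -18392 / 281775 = -0.07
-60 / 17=-3.53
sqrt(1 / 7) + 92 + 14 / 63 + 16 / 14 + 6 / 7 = sqrt(7) / 7 + 848 / 9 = 94.60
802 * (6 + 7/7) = 5614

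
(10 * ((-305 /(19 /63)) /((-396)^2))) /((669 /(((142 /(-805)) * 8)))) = 43310 /318372417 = 0.00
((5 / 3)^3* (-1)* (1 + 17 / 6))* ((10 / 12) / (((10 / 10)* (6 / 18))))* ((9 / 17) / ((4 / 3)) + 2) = -2343125 / 22032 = -106.35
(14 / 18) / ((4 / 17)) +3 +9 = 551 / 36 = 15.31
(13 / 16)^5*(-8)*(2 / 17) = -371293 / 1114112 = -0.33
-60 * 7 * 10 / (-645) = 280 / 43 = 6.51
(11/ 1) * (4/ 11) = 4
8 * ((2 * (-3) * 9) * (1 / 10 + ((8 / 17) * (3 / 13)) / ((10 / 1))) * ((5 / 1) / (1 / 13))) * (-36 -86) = 6456240 / 17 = 379778.82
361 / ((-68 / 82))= -14801 / 34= -435.32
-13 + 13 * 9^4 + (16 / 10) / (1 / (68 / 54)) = 85282.01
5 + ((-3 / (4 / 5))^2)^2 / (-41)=1855 / 10496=0.18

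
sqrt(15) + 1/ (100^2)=1/ 10000 + sqrt(15)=3.87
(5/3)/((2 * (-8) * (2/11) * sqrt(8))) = -55 * sqrt(2)/384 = -0.20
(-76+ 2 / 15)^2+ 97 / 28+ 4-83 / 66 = 399303677 / 69300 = 5761.96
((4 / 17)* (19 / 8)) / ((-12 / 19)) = -361 / 408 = -0.88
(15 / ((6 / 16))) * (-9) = -360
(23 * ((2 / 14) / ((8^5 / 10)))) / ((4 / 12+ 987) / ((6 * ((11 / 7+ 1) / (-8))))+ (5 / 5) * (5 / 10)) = -1863 / 950247424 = -0.00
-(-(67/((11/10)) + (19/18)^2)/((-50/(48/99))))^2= -195454178404/540335255625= -0.36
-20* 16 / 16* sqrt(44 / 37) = -40* sqrt(407) / 37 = -21.81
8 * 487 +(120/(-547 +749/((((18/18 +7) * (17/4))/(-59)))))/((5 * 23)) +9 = 5639393219/1444147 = 3905.00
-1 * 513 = -513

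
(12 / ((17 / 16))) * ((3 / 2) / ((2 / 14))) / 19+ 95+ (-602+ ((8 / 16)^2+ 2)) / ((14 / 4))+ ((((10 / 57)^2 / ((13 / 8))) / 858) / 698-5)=-113053290833359 / 1505056278726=-75.12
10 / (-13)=-10 / 13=-0.77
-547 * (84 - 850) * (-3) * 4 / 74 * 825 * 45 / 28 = -23333173875 / 259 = -90089474.42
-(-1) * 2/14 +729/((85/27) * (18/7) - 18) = -106955/1456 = -73.46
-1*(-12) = 12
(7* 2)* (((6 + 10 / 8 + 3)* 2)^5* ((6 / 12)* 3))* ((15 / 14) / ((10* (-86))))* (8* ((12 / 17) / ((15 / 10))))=-1042705809 / 2924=-356602.53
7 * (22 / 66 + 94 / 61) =2401 / 183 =13.12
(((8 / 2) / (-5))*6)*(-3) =14.40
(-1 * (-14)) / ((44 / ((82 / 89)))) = 0.29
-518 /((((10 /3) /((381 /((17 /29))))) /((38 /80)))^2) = -102729558717891 /23120000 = -4443320.01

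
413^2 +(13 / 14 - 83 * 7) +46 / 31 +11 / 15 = 1106642359 / 6510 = 169991.15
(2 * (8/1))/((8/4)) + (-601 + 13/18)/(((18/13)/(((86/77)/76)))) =1544197/948024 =1.63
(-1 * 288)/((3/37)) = -3552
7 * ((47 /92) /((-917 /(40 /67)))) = -470 /201871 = -0.00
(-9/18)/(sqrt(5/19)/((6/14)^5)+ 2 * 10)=2243862/192720769 - 4084101 * sqrt(95)/1927207690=-0.01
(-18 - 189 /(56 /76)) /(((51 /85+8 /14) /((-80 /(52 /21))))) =7570.64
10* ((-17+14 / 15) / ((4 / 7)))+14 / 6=-1673 / 6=-278.83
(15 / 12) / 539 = 5 / 2156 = 0.00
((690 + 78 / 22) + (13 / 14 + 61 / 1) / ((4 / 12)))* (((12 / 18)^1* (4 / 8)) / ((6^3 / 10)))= 225695 / 16632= 13.57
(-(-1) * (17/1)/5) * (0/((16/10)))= 0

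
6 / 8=3 / 4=0.75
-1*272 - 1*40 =-312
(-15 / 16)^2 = 225 / 256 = 0.88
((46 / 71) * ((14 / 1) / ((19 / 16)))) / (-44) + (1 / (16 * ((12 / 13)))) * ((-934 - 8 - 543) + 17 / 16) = -4588104373 / 45585408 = -100.65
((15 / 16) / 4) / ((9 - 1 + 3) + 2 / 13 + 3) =195 / 11776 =0.02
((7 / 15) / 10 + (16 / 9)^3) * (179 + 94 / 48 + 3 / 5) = 4499037287 / 4374000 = 1028.59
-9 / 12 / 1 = -3 / 4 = -0.75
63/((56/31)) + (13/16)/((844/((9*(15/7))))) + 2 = 36.89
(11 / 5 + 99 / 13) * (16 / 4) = 2552 / 65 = 39.26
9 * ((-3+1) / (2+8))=-9 / 5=-1.80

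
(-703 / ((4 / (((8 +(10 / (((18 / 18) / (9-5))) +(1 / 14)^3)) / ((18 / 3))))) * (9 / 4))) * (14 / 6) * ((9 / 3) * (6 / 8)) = -92594239 / 28224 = -3280.69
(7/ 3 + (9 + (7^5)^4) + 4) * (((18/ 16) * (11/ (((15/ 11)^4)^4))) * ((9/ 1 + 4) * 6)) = 1572899791996741208876526401269360127/ 2919292602539062500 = 538794840444807565.47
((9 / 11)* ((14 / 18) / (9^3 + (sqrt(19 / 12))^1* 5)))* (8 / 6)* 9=734832 / 70144987 - 840* sqrt(57) / 70144987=0.01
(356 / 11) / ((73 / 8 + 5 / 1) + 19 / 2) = 2848 / 2079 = 1.37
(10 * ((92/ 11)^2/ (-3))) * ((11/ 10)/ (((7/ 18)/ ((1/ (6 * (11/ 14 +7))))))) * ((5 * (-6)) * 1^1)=507840/ 1199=423.55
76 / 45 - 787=-35339 / 45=-785.31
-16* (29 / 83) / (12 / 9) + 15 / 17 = -4671 / 1411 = -3.31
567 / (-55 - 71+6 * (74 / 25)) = -4725 / 902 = -5.24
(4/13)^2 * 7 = 112/169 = 0.66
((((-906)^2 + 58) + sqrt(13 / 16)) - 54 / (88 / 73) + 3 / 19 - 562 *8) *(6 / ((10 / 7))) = 21 *sqrt(13) / 20 + 14331899631 / 4180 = 3428687.91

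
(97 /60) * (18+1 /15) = 26287 /900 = 29.21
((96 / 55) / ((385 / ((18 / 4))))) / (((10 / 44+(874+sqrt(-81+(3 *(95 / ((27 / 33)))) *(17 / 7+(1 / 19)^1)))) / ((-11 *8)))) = -132938496 / 64667606275+152064 *sqrt(38381) / 452673243925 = -0.00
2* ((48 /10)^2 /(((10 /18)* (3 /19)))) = 65664 /125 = 525.31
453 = 453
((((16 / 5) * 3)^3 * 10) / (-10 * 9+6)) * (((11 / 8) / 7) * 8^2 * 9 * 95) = -277364736 / 245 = -1132100.96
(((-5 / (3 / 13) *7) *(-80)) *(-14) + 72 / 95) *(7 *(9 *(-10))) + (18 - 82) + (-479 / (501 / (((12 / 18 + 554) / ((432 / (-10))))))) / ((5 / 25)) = 82513139451872 / 771039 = 107015519.90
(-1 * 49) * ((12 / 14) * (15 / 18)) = -35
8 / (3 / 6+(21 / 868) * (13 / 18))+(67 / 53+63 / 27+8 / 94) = 55074496 / 2877105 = 19.14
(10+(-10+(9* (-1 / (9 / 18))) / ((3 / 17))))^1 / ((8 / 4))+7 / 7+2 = -48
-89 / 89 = -1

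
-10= -10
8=8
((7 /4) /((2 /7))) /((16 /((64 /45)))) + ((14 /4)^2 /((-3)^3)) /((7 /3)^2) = 83 /180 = 0.46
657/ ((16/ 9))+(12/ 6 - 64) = 4921/ 16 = 307.56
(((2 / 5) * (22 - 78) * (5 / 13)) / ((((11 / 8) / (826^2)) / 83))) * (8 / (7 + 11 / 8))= -3247328100352 / 9581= -338934150.96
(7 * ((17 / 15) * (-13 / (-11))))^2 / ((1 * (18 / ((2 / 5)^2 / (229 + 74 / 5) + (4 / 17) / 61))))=2008043128 / 91099069875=0.02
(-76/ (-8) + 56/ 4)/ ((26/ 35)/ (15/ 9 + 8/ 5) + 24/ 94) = 757687/ 15564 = 48.68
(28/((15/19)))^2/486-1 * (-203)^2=-2252960563/54675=-41206.41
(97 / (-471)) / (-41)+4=77341 / 19311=4.01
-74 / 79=-0.94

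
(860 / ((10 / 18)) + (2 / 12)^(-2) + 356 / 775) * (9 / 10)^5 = 18127393461 / 19375000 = 935.61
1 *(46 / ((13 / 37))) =1702 / 13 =130.92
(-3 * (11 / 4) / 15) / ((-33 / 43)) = 43 / 60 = 0.72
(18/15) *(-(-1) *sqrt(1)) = 6/5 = 1.20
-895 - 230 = -1125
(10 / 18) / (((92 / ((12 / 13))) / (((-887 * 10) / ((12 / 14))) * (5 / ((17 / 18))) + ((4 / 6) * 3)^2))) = -4656410 / 15249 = -305.36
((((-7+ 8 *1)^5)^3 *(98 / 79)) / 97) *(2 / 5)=196 / 38315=0.01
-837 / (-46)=837 / 46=18.20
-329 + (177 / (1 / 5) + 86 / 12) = 3379 / 6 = 563.17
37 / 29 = 1.28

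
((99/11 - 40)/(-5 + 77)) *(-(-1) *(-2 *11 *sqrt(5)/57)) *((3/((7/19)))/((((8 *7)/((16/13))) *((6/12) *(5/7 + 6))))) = 341 *sqrt(5)/38493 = 0.02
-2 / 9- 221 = -1991 / 9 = -221.22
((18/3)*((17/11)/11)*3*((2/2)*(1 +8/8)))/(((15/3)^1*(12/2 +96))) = 6/605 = 0.01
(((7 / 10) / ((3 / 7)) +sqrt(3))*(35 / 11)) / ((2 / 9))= 1029 / 44 +315*sqrt(3) / 22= 48.19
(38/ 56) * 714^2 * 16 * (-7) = -38744496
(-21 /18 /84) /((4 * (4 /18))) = -0.02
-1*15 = -15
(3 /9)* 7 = 7 /3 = 2.33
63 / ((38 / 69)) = 4347 / 38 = 114.39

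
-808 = -808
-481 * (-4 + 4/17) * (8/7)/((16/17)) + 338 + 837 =23617/7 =3373.86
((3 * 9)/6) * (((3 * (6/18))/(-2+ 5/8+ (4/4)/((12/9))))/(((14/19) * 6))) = -57/35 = -1.63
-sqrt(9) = -3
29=29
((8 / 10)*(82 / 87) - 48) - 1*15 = -27077 / 435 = -62.25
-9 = -9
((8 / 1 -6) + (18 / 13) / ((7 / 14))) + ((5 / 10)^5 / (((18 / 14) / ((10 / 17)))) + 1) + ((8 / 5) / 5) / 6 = 4643807 / 795600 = 5.84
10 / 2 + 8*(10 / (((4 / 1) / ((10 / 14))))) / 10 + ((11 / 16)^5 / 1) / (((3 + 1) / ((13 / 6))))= 1147117721 / 176160768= 6.51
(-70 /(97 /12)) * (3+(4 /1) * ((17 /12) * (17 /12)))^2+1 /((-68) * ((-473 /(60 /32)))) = -709706983355 /673900128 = -1053.13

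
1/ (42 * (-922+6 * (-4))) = -1/ 39732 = -0.00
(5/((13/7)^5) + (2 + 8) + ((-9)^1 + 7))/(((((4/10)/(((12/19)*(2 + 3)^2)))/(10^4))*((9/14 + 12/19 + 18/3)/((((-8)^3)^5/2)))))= -7852976584782925748.63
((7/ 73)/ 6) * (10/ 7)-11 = -2404/ 219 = -10.98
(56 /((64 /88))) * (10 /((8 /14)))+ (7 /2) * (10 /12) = 1350.42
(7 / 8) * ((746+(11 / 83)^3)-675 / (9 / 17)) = -264664743 / 571787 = -462.87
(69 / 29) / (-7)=-69 / 203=-0.34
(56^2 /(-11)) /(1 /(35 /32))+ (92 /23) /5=-17106 /55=-311.02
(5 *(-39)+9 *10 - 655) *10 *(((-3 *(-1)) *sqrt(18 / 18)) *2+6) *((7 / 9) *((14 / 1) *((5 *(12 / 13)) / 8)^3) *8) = -1525534.82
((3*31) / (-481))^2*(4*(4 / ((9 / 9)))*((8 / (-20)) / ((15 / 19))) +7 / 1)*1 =-239289 / 5784025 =-0.04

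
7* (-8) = -56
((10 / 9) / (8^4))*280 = 175 / 2304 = 0.08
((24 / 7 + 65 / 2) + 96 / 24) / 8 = 4.99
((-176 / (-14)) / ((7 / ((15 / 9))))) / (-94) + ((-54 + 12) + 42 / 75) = -7163224 / 172725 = -41.47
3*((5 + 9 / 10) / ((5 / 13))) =2301 / 50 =46.02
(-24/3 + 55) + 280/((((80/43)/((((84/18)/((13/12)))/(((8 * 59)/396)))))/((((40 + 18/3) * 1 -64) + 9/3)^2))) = 93902899/767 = 122428.81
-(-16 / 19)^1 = 16 / 19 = 0.84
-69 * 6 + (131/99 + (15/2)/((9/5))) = -80885/198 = -408.51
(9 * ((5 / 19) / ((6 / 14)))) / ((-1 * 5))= -21 / 19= -1.11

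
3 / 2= 1.50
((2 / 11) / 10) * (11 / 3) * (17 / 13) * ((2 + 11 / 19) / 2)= 0.11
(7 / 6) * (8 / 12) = 7 / 9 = 0.78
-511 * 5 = -2555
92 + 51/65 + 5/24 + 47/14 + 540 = 6948943/10920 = 636.35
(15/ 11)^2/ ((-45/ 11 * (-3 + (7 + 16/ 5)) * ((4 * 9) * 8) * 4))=-25/ 456192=-0.00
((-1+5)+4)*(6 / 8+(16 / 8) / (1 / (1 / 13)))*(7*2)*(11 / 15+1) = 2632 / 15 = 175.47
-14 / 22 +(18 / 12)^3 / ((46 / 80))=1324 / 253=5.23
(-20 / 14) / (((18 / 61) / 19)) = -5795 / 63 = -91.98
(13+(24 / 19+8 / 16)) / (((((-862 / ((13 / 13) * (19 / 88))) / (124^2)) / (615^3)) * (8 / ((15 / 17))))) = -10059149176875 / 6896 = -1458693326.11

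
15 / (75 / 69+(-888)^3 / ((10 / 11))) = -1725 / 88578724483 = -0.00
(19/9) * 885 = 5605/3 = 1868.33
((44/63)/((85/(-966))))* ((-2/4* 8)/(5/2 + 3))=1472/255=5.77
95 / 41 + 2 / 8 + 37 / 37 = 585 / 164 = 3.57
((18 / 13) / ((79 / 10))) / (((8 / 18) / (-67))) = -27135 / 1027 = -26.42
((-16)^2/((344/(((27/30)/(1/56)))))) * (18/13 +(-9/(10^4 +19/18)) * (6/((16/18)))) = 3716497728/71879015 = 51.70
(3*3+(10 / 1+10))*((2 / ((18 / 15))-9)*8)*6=-10208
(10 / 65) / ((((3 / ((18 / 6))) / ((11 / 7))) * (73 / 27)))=594 / 6643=0.09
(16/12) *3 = 4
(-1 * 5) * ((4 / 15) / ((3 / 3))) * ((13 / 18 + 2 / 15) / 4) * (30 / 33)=-7 / 27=-0.26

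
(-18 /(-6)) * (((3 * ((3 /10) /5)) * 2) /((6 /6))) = 27 /25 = 1.08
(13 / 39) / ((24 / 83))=83 / 72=1.15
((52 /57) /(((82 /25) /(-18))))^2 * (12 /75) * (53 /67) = 128980800 /40658347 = 3.17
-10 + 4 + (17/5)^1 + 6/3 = -3/5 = -0.60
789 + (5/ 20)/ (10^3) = 3156001/ 4000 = 789.00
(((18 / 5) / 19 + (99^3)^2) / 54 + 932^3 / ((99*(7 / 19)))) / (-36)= -2298564933777047 / 4740120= -484917034.54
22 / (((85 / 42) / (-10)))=-1848 / 17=-108.71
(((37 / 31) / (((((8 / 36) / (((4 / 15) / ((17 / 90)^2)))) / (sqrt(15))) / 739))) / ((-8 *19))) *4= -132886980 *sqrt(15) / 170221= -3023.53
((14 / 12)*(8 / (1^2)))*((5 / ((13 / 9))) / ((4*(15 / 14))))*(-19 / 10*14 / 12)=-6517 / 390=-16.71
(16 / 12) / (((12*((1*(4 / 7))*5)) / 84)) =49 / 15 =3.27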